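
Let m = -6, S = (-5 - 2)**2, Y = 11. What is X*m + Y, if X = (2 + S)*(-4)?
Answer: 1235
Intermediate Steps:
S = 49 (S = (-7)**2 = 49)
X = -204 (X = (2 + 49)*(-4) = 51*(-4) = -204)
X*m + Y = -204*(-6) + 11 = 1224 + 11 = 1235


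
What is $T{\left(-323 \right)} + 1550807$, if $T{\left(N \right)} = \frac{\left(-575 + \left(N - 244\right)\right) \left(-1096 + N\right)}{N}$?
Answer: $\frac{499290163}{323} \approx 1.5458 \cdot 10^{6}$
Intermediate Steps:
$T{\left(N \right)} = \frac{\left(-1096 + N\right) \left(-819 + N\right)}{N}$ ($T{\left(N \right)} = \frac{\left(-575 + \left(-244 + N\right)\right) \left(-1096 + N\right)}{N} = \frac{\left(-819 + N\right) \left(-1096 + N\right)}{N} = \frac{\left(-1096 + N\right) \left(-819 + N\right)}{N}$)
$T{\left(-323 \right)} + 1550807 = \left(-1915 - 323 + \frac{897624}{-323}\right) + 1550807 = \left(-1915 - 323 + 897624 \left(- \frac{1}{323}\right)\right) + 1550807 = \left(-1915 - 323 - \frac{897624}{323}\right) + 1550807 = - \frac{1620498}{323} + 1550807 = \frac{499290163}{323}$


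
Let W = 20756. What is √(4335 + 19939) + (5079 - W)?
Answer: -15677 + √24274 ≈ -15521.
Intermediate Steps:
√(4335 + 19939) + (5079 - W) = √(4335 + 19939) + (5079 - 1*20756) = √24274 + (5079 - 20756) = √24274 - 15677 = -15677 + √24274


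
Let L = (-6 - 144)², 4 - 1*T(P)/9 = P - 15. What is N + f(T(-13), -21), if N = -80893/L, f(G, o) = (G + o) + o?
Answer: 5454107/22500 ≈ 242.40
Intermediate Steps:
T(P) = 171 - 9*P (T(P) = 36 - 9*(P - 15) = 36 - 9*(-15 + P) = 36 + (135 - 9*P) = 171 - 9*P)
L = 22500 (L = (-150)² = 22500)
f(G, o) = G + 2*o
N = -80893/22500 ≈ -3.5952
N + f(T(-13), -21) = -80893/22500 + ((171 - 9*(-13)) + 2*(-21)) = -80893/22500 + ((171 + 117) - 42) = -80893/22500 + (288 - 42) = -80893/22500 + 246 = 5454107/22500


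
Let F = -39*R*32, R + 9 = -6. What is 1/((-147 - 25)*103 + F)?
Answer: 1/1004 ≈ 0.00099602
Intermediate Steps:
R = -15 (R = -9 - 6 = -15)
F = 18720 (F = -39*(-15)*32 = 585*32 = 18720)
1/((-147 - 25)*103 + F) = 1/((-147 - 25)*103 + 18720) = 1/(-172*103 + 18720) = 1/(-17716 + 18720) = 1/1004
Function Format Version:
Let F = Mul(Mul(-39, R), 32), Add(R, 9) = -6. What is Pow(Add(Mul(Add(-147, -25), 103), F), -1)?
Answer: Rational(1, 1004) ≈ 0.00099602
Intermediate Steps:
R = -15 (R = Add(-9, -6) = -15)
F = 18720 (F = Mul(Mul(-39, -15), 32) = Mul(585, 32) = 18720)
Pow(Add(Mul(Add(-147, -25), 103), F), -1) = Pow(Add(Mul(Add(-147, -25), 103), 18720), -1) = Pow(Add(Mul(-172, 103), 18720), -1) = Pow(Add(-17716, 18720), -1) = Pow(1004, -1) = Rational(1, 1004)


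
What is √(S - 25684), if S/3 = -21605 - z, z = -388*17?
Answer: I*√70711 ≈ 265.92*I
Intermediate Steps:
z = -6596
S = -45027 (S = 3*(-21605 - 1*(-6596)) = 3*(-21605 + 6596) = 3*(-15009) = -45027)
√(S - 25684) = √(-45027 - 25684) = √(-70711) = I*√70711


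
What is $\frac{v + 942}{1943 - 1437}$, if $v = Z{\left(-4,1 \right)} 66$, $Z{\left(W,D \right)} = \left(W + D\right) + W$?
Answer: $\frac{240}{253} \approx 0.94862$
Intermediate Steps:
$Z{\left(W,D \right)} = D + 2 W$ ($Z{\left(W,D \right)} = \left(D + W\right) + W = D + 2 W$)
$v = -462$ ($v = \left(1 + 2 \left(-4\right)\right) 66 = \left(1 - 8\right) 66 = \left(-7\right) 66 = -462$)
$\frac{v + 942}{1943 - 1437} = \frac{-462 + 942}{1943 - 1437} = \frac{480}{506} = 480 \cdot \frac{1}{506} = \frac{240}{253}$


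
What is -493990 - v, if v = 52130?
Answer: -546120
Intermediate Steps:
-493990 - v = -493990 - 1*52130 = -493990 - 52130 = -546120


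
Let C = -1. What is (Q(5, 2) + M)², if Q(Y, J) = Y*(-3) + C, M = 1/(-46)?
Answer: 543169/2116 ≈ 256.70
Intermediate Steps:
M = -1/46 ≈ -0.021739
Q(Y, J) = -1 - 3*Y (Q(Y, J) = Y*(-3) - 1 = -3*Y - 1 = -1 - 3*Y)
(Q(5, 2) + M)² = ((-1 - 3*5) - 1/46)² = ((-1 - 15) - 1/46)² = (-16 - 1/46)² = (-737/46)² = 543169/2116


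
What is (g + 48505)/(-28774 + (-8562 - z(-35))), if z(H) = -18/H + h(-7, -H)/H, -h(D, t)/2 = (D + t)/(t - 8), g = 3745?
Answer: -24688125/17641531 ≈ -1.3994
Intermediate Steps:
h(D, t) = -2*(D + t)/(-8 + t) (h(D, t) = -2*(D + t)/(t - 8) = -2*(D + t)/(-8 + t))
z(H) = -18/H + 2*(7 + H)/(H*(-8 - H)) (z(H) = -18/H + (2*(-1*(-7) - (-1)*H)/(-8 - H))/H = -18/H + (2*(7 + H)/(-8 - H))/H = -18/H + 2*(7 + H)/(H*(-8 - H)))
(g + 48505)/(-28774 + (-8562 - z(-35))) = (3745 + 48505)/(-28774 + (-8562 - 2*(-79 - 10*(-35))/((-35)*(8 - 35)))) = 52250/(-28774 + (-8562 - 2*(-1)*(-79 + 350)/(35*(-27)))) = 52250/(-28774 + (-8562 - 2*(-1)*(-1)*271/(35*27))) = 52250/(-28774 + (-8562 - 1*542/945)) = 52250/(-28774 + (-8562 - 542/945)) = 52250/(-28774 - 8091632/945) = 52250/(-35283062/945) = 52250*(-945/35283062) = -24688125/17641531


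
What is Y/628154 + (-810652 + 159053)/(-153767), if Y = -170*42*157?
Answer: 118467393293/48294678059 ≈ 2.4530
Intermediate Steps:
Y = -1120980 (Y = -7140*157 = -1120980)
Y/628154 + (-810652 + 159053)/(-153767) = -1120980/628154 + (-810652 + 159053)/(-153767) = -1120980*1/628154 - 651599*(-1/153767) = -560490/314077 + 651599/153767 = 118467393293/48294678059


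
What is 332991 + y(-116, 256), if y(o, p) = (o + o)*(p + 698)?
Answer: 111663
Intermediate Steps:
y(o, p) = 2*o*(698 + p) (y(o, p) = (2*o)*(698 + p) = 2*o*(698 + p))
332991 + y(-116, 256) = 332991 + 2*(-116)*(698 + 256) = 332991 + 2*(-116)*954 = 332991 - 221328 = 111663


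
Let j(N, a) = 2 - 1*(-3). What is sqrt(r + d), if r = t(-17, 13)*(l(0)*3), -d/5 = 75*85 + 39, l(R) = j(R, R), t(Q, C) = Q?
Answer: 5*I*sqrt(1293) ≈ 179.79*I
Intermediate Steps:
j(N, a) = 5 (j(N, a) = 2 + 3 = 5)
l(R) = 5
d = -32070 (d = -5*(75*85 + 39) = -5*(6375 + 39) = -5*6414 = -32070)
r = -255 (r = -85*3 = -17*15 = -255)
sqrt(r + d) = sqrt(-255 - 32070) = sqrt(-32325) = 5*I*sqrt(1293)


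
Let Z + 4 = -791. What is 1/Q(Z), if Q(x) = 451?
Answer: 1/451 ≈ 0.0022173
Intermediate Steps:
Z = -795 (Z = -4 - 791 = -795)
1/Q(Z) = 1/451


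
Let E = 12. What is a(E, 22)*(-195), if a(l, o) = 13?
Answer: -2535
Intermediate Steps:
a(E, 22)*(-195) = 13*(-195) = -2535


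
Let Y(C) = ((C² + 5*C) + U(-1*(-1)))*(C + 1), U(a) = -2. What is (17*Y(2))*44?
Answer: 26928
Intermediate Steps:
Y(C) = (1 + C)*(-2 + C² + 5*C) (Y(C) = ((C² + 5*C) - 2)*(C + 1) = (-2 + C² + 5*C)*(1 + C) = (1 + C)*(-2 + C² + 5*C))
(17*Y(2))*44 = (17*(-2 + 2³ + 3*2 + 6*2²))*44 = (17*(-2 + 8 + 6 + 6*4))*44 = (17*(-2 + 8 + 6 + 24))*44 = (17*36)*44 = 612*44 = 26928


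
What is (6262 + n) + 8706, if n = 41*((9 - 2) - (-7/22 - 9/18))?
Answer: 168174/11 ≈ 15289.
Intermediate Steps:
n = 3526/11 (n = 41*(7 - (-7*1/22 - 9*1/18)) = 41*(7 - (-7/22 - 1/2)) = 41*(7 - 1*(-9/11)) = 41*(7 + 9/11) = 41*(86/11) = 3526/11 ≈ 320.55)
(6262 + n) + 8706 = (6262 + 3526/11) + 8706 = 72408/11 + 8706 = 168174/11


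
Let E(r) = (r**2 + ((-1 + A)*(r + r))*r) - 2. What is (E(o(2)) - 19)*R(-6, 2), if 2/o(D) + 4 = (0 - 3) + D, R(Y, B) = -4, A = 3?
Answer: 404/5 ≈ 80.800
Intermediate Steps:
o(D) = 2/(-7 + D) (o(D) = 2/(-4 + ((0 - 3) + D)) = 2/(-4 + (-3 + D)) = 2/(-7 + D))
E(r) = -2 + 5*r**2 (E(r) = (r**2 + ((-1 + 3)*(r + r))*r) - 2 = (r**2 + (2*(2*r))*r) - 2 = (r**2 + (4*r)*r) - 2 = (r**2 + 4*r**2) - 2 = 5*r**2 - 2 = -2 + 5*r**2)
(E(o(2)) - 19)*R(-6, 2) = ((-2 + 5*(2/(-7 + 2))**2) - 19)*(-4) = ((-2 + 5*(2/(-5))**2) - 19)*(-4) = ((-2 + 5*(2*(-1/5))**2) - 19)*(-4) = ((-2 + 5*(-2/5)**2) - 19)*(-4) = ((-2 + 5*(4/25)) - 19)*(-4) = ((-2 + 4/5) - 19)*(-4) = (-6/5 - 19)*(-4) = -101/5*(-4) = 404/5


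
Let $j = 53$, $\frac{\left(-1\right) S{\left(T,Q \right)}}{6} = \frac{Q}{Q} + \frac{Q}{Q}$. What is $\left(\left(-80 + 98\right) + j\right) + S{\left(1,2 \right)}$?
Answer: $59$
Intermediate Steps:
$S{\left(T,Q \right)} = -12$ ($S{\left(T,Q \right)} = - 6 \left(\frac{Q}{Q} + \frac{Q}{Q}\right) = - 6 \left(1 + 1\right) = \left(-6\right) 2 = -12$)
$\left(\left(-80 + 98\right) + j\right) + S{\left(1,2 \right)} = \left(\left(-80 + 98\right) + 53\right) - 12 = \left(18 + 53\right) - 12 = 71 - 12 = 59$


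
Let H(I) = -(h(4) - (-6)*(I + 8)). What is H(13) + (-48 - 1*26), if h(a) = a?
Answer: -204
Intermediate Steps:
H(I) = -52 - 6*I (H(I) = -(4 - (-6)*(I + 8)) = -(4 - (-6)*(8 + I)) = -(4 - (-48 - 6*I)) = -(4 + (48 + 6*I)) = -(52 + 6*I) = -52 - 6*I)
H(13) + (-48 - 1*26) = (-52 - 6*13) + (-48 - 1*26) = (-52 - 78) + (-48 - 26) = -130 - 74 = -204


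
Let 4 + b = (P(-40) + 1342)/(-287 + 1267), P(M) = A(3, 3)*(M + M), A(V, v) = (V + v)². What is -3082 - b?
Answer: -1507451/490 ≈ -3076.4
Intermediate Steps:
P(M) = 72*M (P(M) = (3 + 3)²*(M + M) = 6²*(2*M) = 36*(2*M) = 72*M)
b = -2729/490 (b = -4 + (72*(-40) + 1342)/(-287 + 1267) = -4 + (-2880 + 1342)/980 = -4 - 1538*1/980 = -4 - 769/490 = -2729/490 ≈ -5.5694)
-3082 - b = -3082 - 1*(-2729/490) = -3082 + 2729/490 = -1507451/490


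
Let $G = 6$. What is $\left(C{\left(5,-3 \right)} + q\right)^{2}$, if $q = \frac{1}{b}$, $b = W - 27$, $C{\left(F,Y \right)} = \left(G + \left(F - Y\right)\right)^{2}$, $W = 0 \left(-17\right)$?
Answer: $\frac{27994681}{729} \approx 38402.0$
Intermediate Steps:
$W = 0$
$C{\left(F,Y \right)} = \left(6 + F - Y\right)^{2}$ ($C{\left(F,Y \right)} = \left(6 + \left(F - Y\right)\right)^{2} = \left(6 + F - Y\right)^{2}$)
$b = -27$ ($b = 0 - 27 = -27$)
$q = - \frac{1}{27}$ ($q = \frac{1}{-27} = - \frac{1}{27} \approx -0.037037$)
$\left(C{\left(5,-3 \right)} + q\right)^{2} = \left(\left(6 + 5 - -3\right)^{2} - \frac{1}{27}\right)^{2} = \left(\left(6 + 5 + 3\right)^{2} - \frac{1}{27}\right)^{2} = \left(14^{2} - \frac{1}{27}\right)^{2} = \left(196 - \frac{1}{27}\right)^{2} = \left(\frac{5291}{27}\right)^{2} = \frac{27994681}{729}$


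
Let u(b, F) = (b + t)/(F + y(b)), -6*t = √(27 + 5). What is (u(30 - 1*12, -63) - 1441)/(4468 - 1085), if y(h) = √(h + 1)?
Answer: -2846542/6681425 - 9*√19/6681425 + √38/20044275 + 21*√2/6681425 ≈ -0.42604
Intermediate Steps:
y(h) = √(1 + h)
t = -2*√2/3 (t = -√(27 + 5)/6 = -2*√2/3 ≈ -0.94281)
u(b, F) = (b - 2*√2/3)/(F + √(1 + b))
(u(30 - 1*12, -63) - 1441)/(4468 - 1085) = (((30 - 1*12) - 2*√2/3)/(-63 + √(1 + (30 - 1*12))) - 1441)/(4468 - 1085) = (((30 - 12) - 2*√2/3)/(-63 + √(1 + (30 - 12))) - 1441)/3383 = ((18 - 2*√2/3)/(-63 + √(1 + 18)) - 1441)*(1/3383) = ((18 - 2*√2/3)/(-63 + √19) - 1441)*(1/3383) = (-1441 + (18 - 2*√2/3)/(-63 + √19))*(1/3383) = -1441/3383 + (18 - 2*√2/3)/(3383*(-63 + √19))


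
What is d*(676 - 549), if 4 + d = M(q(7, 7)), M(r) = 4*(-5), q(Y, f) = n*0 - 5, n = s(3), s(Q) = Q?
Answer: -3048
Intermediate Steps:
n = 3
q(Y, f) = -5 (q(Y, f) = 3*0 - 5 = 0 - 5 = -5)
M(r) = -20
d = -24 (d = -4 - 20 = -24)
d*(676 - 549) = -24*(676 - 549) = -24*127 = -3048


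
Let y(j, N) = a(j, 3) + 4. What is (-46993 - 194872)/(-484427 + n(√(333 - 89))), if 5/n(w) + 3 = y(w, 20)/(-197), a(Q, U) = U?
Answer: 144635270/289688331 ≈ 0.49928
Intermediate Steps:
y(j, N) = 7 (y(j, N) = 3 + 4 = 7)
n(w) = -985/598 (n(w) = 5/(-3 + 7/(-197)) = 5/(-3 + 7*(-1/197)) = 5/(-3 - 7/197) = 5/(-598/197) = 5*(-197/598) = -985/598)
(-46993 - 194872)/(-484427 + n(√(333 - 89))) = (-46993 - 194872)/(-484427 - 985/598) = -241865/(-289688331/598) = -241865*(-598/289688331) = 144635270/289688331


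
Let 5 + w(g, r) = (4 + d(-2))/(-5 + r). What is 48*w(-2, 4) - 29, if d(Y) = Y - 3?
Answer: -221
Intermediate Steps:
d(Y) = -3 + Y
w(g, r) = -5 - 1/(-5 + r) (w(g, r) = -5 + (4 + (-3 - 2))/(-5 + r) = -5 + (4 - 5)/(-5 + r) = -5 - 1/(-5 + r))
48*w(-2, 4) - 29 = 48*((24 - 5*4)/(-5 + 4)) - 29 = 48*((24 - 20)/(-1)) - 29 = 48*(-1*4) - 29 = 48*(-4) - 29 = -192 - 29 = -221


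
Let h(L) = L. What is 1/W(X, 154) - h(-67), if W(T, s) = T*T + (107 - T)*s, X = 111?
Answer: 784236/11705 ≈ 67.000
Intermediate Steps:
W(T, s) = T² + s*(107 - T)
1/W(X, 154) - h(-67) = 1/(111² + 107*154 - 1*111*154) - 1*(-67) = 1/(12321 + 16478 - 17094) + 67 = 1/11705 + 67 = 784236/11705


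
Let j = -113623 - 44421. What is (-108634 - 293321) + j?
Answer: -559999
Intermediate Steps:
j = -158044
(-108634 - 293321) + j = (-108634 - 293321) - 158044 = -401955 - 158044 = -559999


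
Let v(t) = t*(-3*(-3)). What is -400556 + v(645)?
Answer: -394751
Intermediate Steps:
v(t) = 9*t (v(t) = t*9 = 9*t)
-400556 + v(645) = -400556 + 9*645 = -400556 + 5805 = -394751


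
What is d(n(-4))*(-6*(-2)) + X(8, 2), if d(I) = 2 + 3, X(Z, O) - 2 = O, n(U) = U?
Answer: 64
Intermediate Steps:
X(Z, O) = 2 + O
d(I) = 5
d(n(-4))*(-6*(-2)) + X(8, 2) = 5*(-6*(-2)) + (2 + 2) = 5*12 + 4 = 60 + 4 = 64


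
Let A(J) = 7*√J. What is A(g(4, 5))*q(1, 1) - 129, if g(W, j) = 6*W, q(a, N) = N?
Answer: -129 + 14*√6 ≈ -94.707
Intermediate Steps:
A(g(4, 5))*q(1, 1) - 129 = (7*√(6*4))*1 - 129 = (7*√24)*1 - 129 = (7*(2*√6))*1 - 129 = (14*√6)*1 - 129 = 14*√6 - 129 = -129 + 14*√6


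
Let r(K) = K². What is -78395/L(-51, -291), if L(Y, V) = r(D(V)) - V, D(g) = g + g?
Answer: -15679/67803 ≈ -0.23124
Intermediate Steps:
D(g) = 2*g
L(Y, V) = -V + 4*V² (L(Y, V) = (2*V)² - V = 4*V² - V = -V + 4*V²)
-78395/L(-51, -291) = -78395*(-1/(291*(-1 + 4*(-291)))) = -78395*(-1/(291*(-1 - 1164))) = -78395/((-291*(-1165))) = -78395/339015 = -78395*1/339015 = -15679/67803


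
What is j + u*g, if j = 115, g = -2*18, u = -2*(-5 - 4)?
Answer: -533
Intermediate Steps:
u = 18 (u = -2*(-9) = 18)
g = -36
j + u*g = 115 + 18*(-36) = 115 - 648 = -533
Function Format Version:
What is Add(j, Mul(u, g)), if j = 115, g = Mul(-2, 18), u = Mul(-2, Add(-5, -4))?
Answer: -533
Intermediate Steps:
u = 18 (u = Mul(-2, -9) = 18)
g = -36
Add(j, Mul(u, g)) = Add(115, Mul(18, -36)) = Add(115, -648) = -533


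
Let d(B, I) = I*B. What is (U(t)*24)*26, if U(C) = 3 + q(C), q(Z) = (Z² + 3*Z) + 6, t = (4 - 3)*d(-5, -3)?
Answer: 174096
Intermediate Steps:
d(B, I) = B*I
t = 15 (t = (4 - 3)*(-5*(-3)) = 1*15 = 15)
q(Z) = 6 + Z² + 3*Z
U(C) = 9 + C² + 3*C (U(C) = 3 + (6 + C² + 3*C) = 9 + C² + 3*C)
(U(t)*24)*26 = ((9 + 15² + 3*15)*24)*26 = ((9 + 225 + 45)*24)*26 = (279*24)*26 = 6696*26 = 174096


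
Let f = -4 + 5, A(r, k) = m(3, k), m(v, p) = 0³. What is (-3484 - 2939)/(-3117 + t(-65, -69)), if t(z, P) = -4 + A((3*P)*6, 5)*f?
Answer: 6423/3121 ≈ 2.0580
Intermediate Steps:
m(v, p) = 0
A(r, k) = 0
f = 1
t(z, P) = -4 (t(z, P) = -4 + 0*1 = -4 + 0 = -4)
(-3484 - 2939)/(-3117 + t(-65, -69)) = (-3484 - 2939)/(-3117 - 4) = -6423/(-3121) = -6423*(-1/3121) = 6423/3121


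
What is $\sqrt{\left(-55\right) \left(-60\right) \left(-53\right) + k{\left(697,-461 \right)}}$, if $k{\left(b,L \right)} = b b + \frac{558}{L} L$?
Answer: $13 \sqrt{1843} \approx 558.09$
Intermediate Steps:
$k{\left(b,L \right)} = 558 + b^{2}$ ($k{\left(b,L \right)} = b^{2} + 558 = 558 + b^{2}$)
$\sqrt{\left(-55\right) \left(-60\right) \left(-53\right) + k{\left(697,-461 \right)}} = \sqrt{\left(-55\right) \left(-60\right) \left(-53\right) + \left(558 + 697^{2}\right)} = \sqrt{3300 \left(-53\right) + \left(558 + 485809\right)} = \sqrt{-174900 + 486367} = \sqrt{311467} = 13 \sqrt{1843}$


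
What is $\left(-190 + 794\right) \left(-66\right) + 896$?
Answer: $-38968$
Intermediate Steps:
$\left(-190 + 794\right) \left(-66\right) + 896 = 604 \left(-66\right) + 896 = -39864 + 896 = -38968$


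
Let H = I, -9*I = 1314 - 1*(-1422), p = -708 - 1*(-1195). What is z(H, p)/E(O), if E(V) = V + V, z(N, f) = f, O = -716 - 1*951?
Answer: -487/3334 ≈ -0.14607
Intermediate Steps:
p = 487 (p = -708 + 1195 = 487)
I = -304 (I = -(1314 - 1*(-1422))/9 = -(1314 + 1422)/9 = -⅑*2736 = -304)
O = -1667 (O = -716 - 951 = -1667)
H = -304
E(V) = 2*V
z(H, p)/E(O) = 487/((2*(-1667))) = 487/(-3334) = 487*(-1/3334) = -487/3334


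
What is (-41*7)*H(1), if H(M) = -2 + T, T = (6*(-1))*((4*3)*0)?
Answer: 574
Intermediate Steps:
T = 0 (T = -72*0 = -6*0 = 0)
H(M) = -2 (H(M) = -2 + 0 = -2)
(-41*7)*H(1) = -41*7*(-2) = -287*(-2) = 574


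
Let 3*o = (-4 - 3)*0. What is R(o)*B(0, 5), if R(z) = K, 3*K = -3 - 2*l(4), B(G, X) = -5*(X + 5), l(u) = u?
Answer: 550/3 ≈ 183.33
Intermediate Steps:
o = 0 (o = ((-4 - 3)*0)/3 = (-7*0)/3 = (⅓)*0 = 0)
B(G, X) = -25 - 5*X (B(G, X) = -5*(5 + X) = -25 - 5*X)
K = -11/3 (K = (-3 - 2*4)/3 = (-3 - 8)/3 = (⅓)*(-11) = -11/3 ≈ -3.6667)
R(z) = -11/3
R(o)*B(0, 5) = -11*(-25 - 5*5)/3 = -11*(-25 - 25)/3 = -11/3*(-50) = 550/3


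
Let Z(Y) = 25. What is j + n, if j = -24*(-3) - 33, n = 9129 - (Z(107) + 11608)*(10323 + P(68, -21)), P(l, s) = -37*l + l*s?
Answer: -74197739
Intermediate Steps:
n = -74197778 (n = 9129 - (25 + 11608)*(10323 + 68*(-37 - 21)) = 9129 - 11633*(10323 + 68*(-58)) = 9129 - 11633*(10323 - 3944) = 9129 - 11633*6379 = 9129 - 1*74206907 = 9129 - 74206907 = -74197778)
j = 39 (j = 72 - 33 = 39)
j + n = 39 - 74197778 = -74197739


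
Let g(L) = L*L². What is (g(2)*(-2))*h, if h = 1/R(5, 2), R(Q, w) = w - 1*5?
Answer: 16/3 ≈ 5.3333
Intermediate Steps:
R(Q, w) = -5 + w (R(Q, w) = w - 5 = -5 + w)
g(L) = L³
h = -⅓ (h = 1/(-5 + 2) = 1/(-3) = -⅓ ≈ -0.33333)
(g(2)*(-2))*h = (2³*(-2))*(-⅓) = (8*(-2))*(-⅓) = -16*(-⅓) = 16/3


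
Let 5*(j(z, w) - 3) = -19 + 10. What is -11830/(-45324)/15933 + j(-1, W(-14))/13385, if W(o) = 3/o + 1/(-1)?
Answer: 2562303251/24164853758550 ≈ 0.00010603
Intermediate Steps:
W(o) = -1 + 3/o (W(o) = 3/o + 1*(-1) = 3/o - 1 = -1 + 3/o)
j(z, w) = 6/5 (j(z, w) = 3 + (-19 + 10)/5 = 3 + (⅕)*(-9) = 3 - 9/5 = 6/5)
-11830/(-45324)/15933 + j(-1, W(-14))/13385 = -11830/(-45324)/15933 + (6/5)/13385 = -11830*(-1/45324)*(1/15933) + (6/5)*(1/13385) = (5915/22662)*(1/15933) + 6/66925 = 5915/361073646 + 6/66925 = 2562303251/24164853758550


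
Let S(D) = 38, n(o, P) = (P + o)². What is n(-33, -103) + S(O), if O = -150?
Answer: 18534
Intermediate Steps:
n(-33, -103) + S(O) = (-103 - 33)² + 38 = (-136)² + 38 = 18496 + 38 = 18534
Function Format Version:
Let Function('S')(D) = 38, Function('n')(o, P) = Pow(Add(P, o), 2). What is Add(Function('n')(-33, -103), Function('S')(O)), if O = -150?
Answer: 18534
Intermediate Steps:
Add(Function('n')(-33, -103), Function('S')(O)) = Add(Pow(Add(-103, -33), 2), 38) = Add(Pow(-136, 2), 38) = Add(18496, 38) = 18534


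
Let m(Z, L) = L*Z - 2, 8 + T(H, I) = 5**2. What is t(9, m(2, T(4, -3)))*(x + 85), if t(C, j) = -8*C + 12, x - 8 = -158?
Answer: 3900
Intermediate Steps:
x = -150 (x = 8 - 158 = -150)
T(H, I) = 17 (T(H, I) = -8 + 5**2 = -8 + 25 = 17)
m(Z, L) = -2 + L*Z
t(C, j) = 12 - 8*C
t(9, m(2, T(4, -3)))*(x + 85) = (12 - 8*9)*(-150 + 85) = (12 - 72)*(-65) = -60*(-65) = 3900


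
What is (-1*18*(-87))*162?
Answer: 253692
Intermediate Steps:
(-1*18*(-87))*162 = -18*(-87)*162 = 1566*162 = 253692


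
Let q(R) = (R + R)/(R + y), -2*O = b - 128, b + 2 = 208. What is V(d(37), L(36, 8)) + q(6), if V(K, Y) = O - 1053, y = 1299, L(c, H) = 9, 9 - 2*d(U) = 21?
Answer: -475016/435 ≈ -1092.0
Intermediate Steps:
b = 206 (b = -2 + 208 = 206)
d(U) = -6 (d(U) = 9/2 - 1/2*21 = 9/2 - 21/2 = -6)
O = -39 (O = -(206 - 128)/2 = -1/2*78 = -39)
V(K, Y) = -1092 (V(K, Y) = -39 - 1053 = -1092)
q(R) = 2*R/(1299 + R) (q(R) = (R + R)/(R + 1299) = (2*R)/(1299 + R) = 2*R/(1299 + R))
V(d(37), L(36, 8)) + q(6) = -1092 + 2*6/(1299 + 6) = -1092 + 2*6/1305 = -1092 + 2*6*(1/1305) = -1092 + 4/435 = -475016/435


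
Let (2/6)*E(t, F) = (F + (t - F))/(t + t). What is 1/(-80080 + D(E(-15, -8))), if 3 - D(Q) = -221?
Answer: -1/79856 ≈ -1.2523e-5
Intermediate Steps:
E(t, F) = 3/2 (E(t, F) = 3*((F + (t - F))/(t + t)) = 3*(t/((2*t))) = 3*(t*(1/(2*t))) = 3*(½) = 3/2)
D(Q) = 224 (D(Q) = 3 - 1*(-221) = 3 + 221 = 224)
1/(-80080 + D(E(-15, -8))) = 1/(-80080 + 224) = 1/(-79856) = -1/79856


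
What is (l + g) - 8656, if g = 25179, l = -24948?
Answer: -8425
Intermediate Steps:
(l + g) - 8656 = (-24948 + 25179) - 8656 = 231 - 8656 = -8425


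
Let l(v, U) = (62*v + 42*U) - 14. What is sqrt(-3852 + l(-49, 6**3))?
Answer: 2*sqrt(542) ≈ 46.562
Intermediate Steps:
l(v, U) = -14 + 42*U + 62*v (l(v, U) = (42*U + 62*v) - 14 = -14 + 42*U + 62*v)
sqrt(-3852 + l(-49, 6**3)) = sqrt(-3852 + (-14 + 42*6**3 + 62*(-49))) = sqrt(-3852 + (-14 + 42*216 - 3038)) = sqrt(-3852 + (-14 + 9072 - 3038)) = sqrt(-3852 + 6020) = sqrt(2168) = 2*sqrt(542)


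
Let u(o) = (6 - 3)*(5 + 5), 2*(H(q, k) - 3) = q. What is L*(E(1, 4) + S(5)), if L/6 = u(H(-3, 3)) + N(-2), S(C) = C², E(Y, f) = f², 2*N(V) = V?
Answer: 7134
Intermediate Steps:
N(V) = V/2
H(q, k) = 3 + q/2
u(o) = 30 (u(o) = 3*10 = 30)
L = 174 (L = 6*(30 + (½)*(-2)) = 6*(30 - 1) = 6*29 = 174)
L*(E(1, 4) + S(5)) = 174*(4² + 5²) = 174*(16 + 25) = 174*41 = 7134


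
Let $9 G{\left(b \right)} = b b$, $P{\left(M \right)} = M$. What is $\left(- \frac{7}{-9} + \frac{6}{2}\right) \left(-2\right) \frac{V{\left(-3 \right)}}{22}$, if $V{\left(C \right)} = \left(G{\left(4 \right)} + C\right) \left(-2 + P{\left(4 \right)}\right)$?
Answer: $\frac{68}{81} \approx 0.83951$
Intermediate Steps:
$G{\left(b \right)} = \frac{b^{2}}{9}$ ($G{\left(b \right)} = \frac{b b}{9} = \frac{b^{2}}{9}$)
$V{\left(C \right)} = \frac{32}{9} + 2 C$ ($V{\left(C \right)} = \left(\frac{4^{2}}{9} + C\right) \left(-2 + 4\right) = \left(\frac{1}{9} \cdot 16 + C\right) 2 = \left(\frac{16}{9} + C\right) 2 = \frac{32}{9} + 2 C$)
$\left(- \frac{7}{-9} + \frac{6}{2}\right) \left(-2\right) \frac{V{\left(-3 \right)}}{22} = \left(- \frac{7}{-9} + \frac{6}{2}\right) \left(-2\right) \frac{\frac{32}{9} + 2 \left(-3\right)}{22} = \left(\left(-7\right) \left(- \frac{1}{9}\right) + 6 \cdot \frac{1}{2}\right) \left(-2\right) \left(\frac{32}{9} - 6\right) \frac{1}{22} = \left(\frac{7}{9} + 3\right) \left(-2\right) \left(\left(- \frac{22}{9}\right) \frac{1}{22}\right) = \frac{34}{9} \left(-2\right) \left(- \frac{1}{9}\right) = \left(- \frac{68}{9}\right) \left(- \frac{1}{9}\right) = \frac{68}{81}$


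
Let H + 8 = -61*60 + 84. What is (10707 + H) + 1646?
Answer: 8769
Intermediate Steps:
H = -3584 (H = -8 + (-61*60 + 84) = -8 + (-3660 + 84) = -8 - 3576 = -3584)
(10707 + H) + 1646 = (10707 - 3584) + 1646 = 7123 + 1646 = 8769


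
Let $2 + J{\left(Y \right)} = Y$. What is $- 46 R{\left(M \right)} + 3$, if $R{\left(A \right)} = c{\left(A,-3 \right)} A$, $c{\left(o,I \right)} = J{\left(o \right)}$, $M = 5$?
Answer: $-687$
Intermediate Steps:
$J{\left(Y \right)} = -2 + Y$
$c{\left(o,I \right)} = -2 + o$
$R{\left(A \right)} = A \left(-2 + A\right)$ ($R{\left(A \right)} = \left(-2 + A\right) A = A \left(-2 + A\right)$)
$- 46 R{\left(M \right)} + 3 = - 46 \cdot 5 \left(-2 + 5\right) + 3 = - 46 \cdot 5 \cdot 3 + 3 = \left(-46\right) 15 + 3 = -690 + 3 = -687$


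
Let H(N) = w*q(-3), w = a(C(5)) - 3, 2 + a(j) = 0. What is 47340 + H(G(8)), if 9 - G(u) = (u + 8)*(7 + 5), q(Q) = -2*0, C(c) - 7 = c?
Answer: 47340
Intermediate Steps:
C(c) = 7 + c
q(Q) = 0
a(j) = -2 (a(j) = -2 + 0 = -2)
G(u) = -87 - 12*u (G(u) = 9 - (u + 8)*(7 + 5) = 9 - (8 + u)*12 = 9 - (96 + 12*u) = 9 + (-96 - 12*u) = -87 - 12*u)
w = -5 (w = -2 - 3 = -5)
H(N) = 0 (H(N) = -5*0 = 0)
47340 + H(G(8)) = 47340 + 0 = 47340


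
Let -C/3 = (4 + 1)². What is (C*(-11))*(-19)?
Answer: -15675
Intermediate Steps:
C = -75 (C = -3*(4 + 1)² = -3*5² = -3*25 = -75)
(C*(-11))*(-19) = -75*(-11)*(-19) = 825*(-19) = -15675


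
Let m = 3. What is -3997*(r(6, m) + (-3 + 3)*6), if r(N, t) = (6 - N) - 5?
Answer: 19985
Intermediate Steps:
r(N, t) = 1 - N
-3997*(r(6, m) + (-3 + 3)*6) = -3997*((1 - 1*6) + (-3 + 3)*6) = -3997*((1 - 6) + 0*6) = -3997*(-5 + 0) = -3997*(-5) = 19985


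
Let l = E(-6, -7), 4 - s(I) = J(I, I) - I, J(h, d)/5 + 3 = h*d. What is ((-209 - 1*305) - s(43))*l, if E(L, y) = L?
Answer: -52014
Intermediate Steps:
J(h, d) = -15 + 5*d*h (J(h, d) = -15 + 5*(h*d) = -15 + 5*(d*h) = -15 + 5*d*h)
s(I) = 19 + I - 5*I**2 (s(I) = 4 - ((-15 + 5*I*I) - I) = 4 - ((-15 + 5*I**2) - I) = 4 - (-15 - I + 5*I**2) = 4 + (15 + I - 5*I**2) = 19 + I - 5*I**2)
l = -6
((-209 - 1*305) - s(43))*l = ((-209 - 1*305) - (19 + 43 - 5*43**2))*(-6) = ((-209 - 305) - (19 + 43 - 5*1849))*(-6) = (-514 - (19 + 43 - 9245))*(-6) = (-514 - 1*(-9183))*(-6) = (-514 + 9183)*(-6) = 8669*(-6) = -52014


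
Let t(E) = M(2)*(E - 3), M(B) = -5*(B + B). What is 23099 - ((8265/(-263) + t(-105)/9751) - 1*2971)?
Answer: 66936877845/2564513 ≈ 26101.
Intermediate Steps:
M(B) = -10*B
t(E) = 60 - 20*E (t(E) = (-10*2)*(E - 3) = -20*(-3 + E) = 60 - 20*E)
23099 - ((8265/(-263) + t(-105)/9751) - 1*2971) = 23099 - ((8265/(-263) + (60 - 20*(-105))/9751) - 1*2971) = 23099 - ((8265*(-1/263) + (60 + 2100)*(1/9751)) - 2971) = 23099 - ((-8265/263 + 2160*(1/9751)) - 2971) = 23099 - ((-8265/263 + 2160/9751) - 2971) = 23099 - (-80023935/2564513 - 2971) = 23099 - 1*(-7699192058/2564513) = 23099 + 7699192058/2564513 = 66936877845/2564513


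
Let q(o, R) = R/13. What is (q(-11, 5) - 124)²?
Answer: 2582449/169 ≈ 15281.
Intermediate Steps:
q(o, R) = R/13 (q(o, R) = R*(1/13) = R/13)
(q(-11, 5) - 124)² = ((1/13)*5 - 124)² = (5/13 - 124)² = (-1607/13)² = 2582449/169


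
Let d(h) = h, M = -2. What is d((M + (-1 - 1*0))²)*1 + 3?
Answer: 12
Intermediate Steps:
d((M + (-1 - 1*0))²)*1 + 3 = (-2 + (-1 - 1*0))²*1 + 3 = (-2 + (-1 + 0))²*1 + 3 = (-2 - 1)²*1 + 3 = (-3)²*1 + 3 = 9*1 + 3 = 9 + 3 = 12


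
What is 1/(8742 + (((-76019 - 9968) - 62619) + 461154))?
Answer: 1/321290 ≈ 3.1125e-6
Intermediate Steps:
1/(8742 + (((-76019 - 9968) - 62619) + 461154)) = 1/(8742 + ((-85987 - 62619) + 461154)) = 1/(8742 + (-148606 + 461154)) = 1/(8742 + 312548) = 1/321290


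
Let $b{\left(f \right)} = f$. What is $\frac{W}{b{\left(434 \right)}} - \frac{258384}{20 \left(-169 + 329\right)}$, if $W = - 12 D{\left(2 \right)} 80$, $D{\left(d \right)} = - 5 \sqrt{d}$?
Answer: $- \frac{16149}{200} + \frac{2400 \sqrt{2}}{217} \approx -65.104$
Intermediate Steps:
$W = 4800 \sqrt{2}$ ($W = - 12 \left(- 5 \sqrt{2}\right) 80 = 60 \sqrt{2} \cdot 80 = 4800 \sqrt{2} \approx 6788.2$)
$\frac{W}{b{\left(434 \right)}} - \frac{258384}{20 \left(-169 + 329\right)} = \frac{4800 \sqrt{2}}{434} - \frac{258384}{20 \left(-169 + 329\right)} = 4800 \sqrt{2} \cdot \frac{1}{434} - \frac{258384}{20 \cdot 160} = \frac{2400 \sqrt{2}}{217} - \frac{258384}{3200} = \frac{2400 \sqrt{2}}{217} - \frac{16149}{200} = - \frac{16149}{200} + \frac{2400 \sqrt{2}}{217}$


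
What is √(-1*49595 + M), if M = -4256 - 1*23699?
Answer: 5*I*√3102 ≈ 278.48*I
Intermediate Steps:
M = -27955 (M = -4256 - 23699 = -27955)
√(-1*49595 + M) = √(-1*49595 - 27955) = √(-49595 - 27955) = √(-77550) = 5*I*√3102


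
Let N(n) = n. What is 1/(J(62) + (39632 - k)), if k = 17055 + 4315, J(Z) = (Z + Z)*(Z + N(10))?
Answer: 1/27190 ≈ 3.6778e-5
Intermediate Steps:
J(Z) = 2*Z*(10 + Z) (J(Z) = (Z + Z)*(Z + 10) = (2*Z)*(10 + Z) = 2*Z*(10 + Z))
k = 21370
1/(J(62) + (39632 - k)) = 1/(2*62*(10 + 62) + (39632 - 1*21370)) = 1/(2*62*72 + (39632 - 21370)) = 1/(8928 + 18262) = 1/27190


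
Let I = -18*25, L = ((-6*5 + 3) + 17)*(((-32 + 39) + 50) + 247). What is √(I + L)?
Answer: I*√3490 ≈ 59.076*I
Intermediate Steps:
L = -3040 (L = ((-30 + 3) + 17)*((7 + 50) + 247) = (-27 + 17)*(57 + 247) = -10*304 = -3040)
I = -450
√(I + L) = √(-450 - 3040) = √(-3490) = I*√3490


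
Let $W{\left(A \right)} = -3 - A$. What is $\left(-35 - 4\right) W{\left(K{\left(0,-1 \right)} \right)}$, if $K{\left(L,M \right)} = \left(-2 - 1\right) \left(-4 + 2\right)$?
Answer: $351$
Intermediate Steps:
$K{\left(L,M \right)} = 6$ ($K{\left(L,M \right)} = \left(-3\right) \left(-2\right) = 6$)
$\left(-35 - 4\right) W{\left(K{\left(0,-1 \right)} \right)} = \left(-35 - 4\right) \left(-3 - 6\right) = - 39 \left(-3 - 6\right) = \left(-39\right) \left(-9\right) = 351$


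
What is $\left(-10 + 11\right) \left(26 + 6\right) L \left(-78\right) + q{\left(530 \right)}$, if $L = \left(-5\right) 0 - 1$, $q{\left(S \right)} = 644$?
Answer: $3140$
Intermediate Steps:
$L = -1$ ($L = 0 - 1 = -1$)
$\left(-10 + 11\right) \left(26 + 6\right) L \left(-78\right) + q{\left(530 \right)} = \left(-10 + 11\right) \left(26 + 6\right) \left(-1\right) \left(-78\right) + 644 = 1 \cdot 32 \left(-1\right) \left(-78\right) + 644 = 32 \left(-1\right) \left(-78\right) + 644 = \left(-32\right) \left(-78\right) + 644 = 2496 + 644 = 3140$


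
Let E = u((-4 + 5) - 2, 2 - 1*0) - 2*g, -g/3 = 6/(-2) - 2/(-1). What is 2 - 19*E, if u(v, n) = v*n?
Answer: 154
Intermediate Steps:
u(v, n) = n*v
g = 3 (g = -3*(6/(-2) - 2/(-1)) = -3*(6*(-½) - 2*(-1)) = -3*(-3 + 2) = -3*(-1) = 3)
E = -8 (E = (2 - 1*0)*((-4 + 5) - 2) - 2*3 = (2 + 0)*(1 - 2) - 6 = 2*(-1) - 6 = -2 - 6 = -8)
2 - 19*E = 2 - 19*(-8) = 2 + 152 = 154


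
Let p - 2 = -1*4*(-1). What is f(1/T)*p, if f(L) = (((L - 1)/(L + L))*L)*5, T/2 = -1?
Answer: -45/2 ≈ -22.500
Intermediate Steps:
T = -2 (T = 2*(-1) = -2)
f(L) = -5/2 + 5*L/2 (f(L) = (((-1 + L)/((2*L)))*L)*5 = (((-1 + L)*(1/(2*L)))*L)*5 = (((-1 + L)/(2*L))*L)*5 = (-1/2 + L/2)*5 = -5/2 + 5*L/2)
p = 6 (p = 2 - 1*4*(-1) = 2 - 4*(-1) = 2 + 4 = 6)
f(1/T)*p = (-5/2 + (5/2)/(-2))*6 = (-5/2 + (5/2)*(-1/2))*6 = (-5/2 - 5/4)*6 = -15/4*6 = -45/2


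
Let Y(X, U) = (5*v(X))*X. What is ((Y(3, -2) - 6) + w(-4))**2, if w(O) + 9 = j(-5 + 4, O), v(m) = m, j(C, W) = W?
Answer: 676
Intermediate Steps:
w(O) = -9 + O
Y(X, U) = 5*X**2 (Y(X, U) = (5*X)*X = 5*X**2)
((Y(3, -2) - 6) + w(-4))**2 = ((5*3**2 - 6) + (-9 - 4))**2 = ((5*9 - 6) - 13)**2 = ((45 - 6) - 13)**2 = (39 - 13)**2 = 26**2 = 676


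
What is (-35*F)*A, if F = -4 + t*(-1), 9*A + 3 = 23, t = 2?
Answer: 1400/3 ≈ 466.67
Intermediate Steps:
A = 20/9 (A = -⅓ + (⅑)*23 = -⅓ + 23/9 = 20/9 ≈ 2.2222)
F = -6 (F = -4 + 2*(-1) = -4 - 2 = -6)
(-35*F)*A = -35*(-6)*(20/9) = 210*(20/9) = 1400/3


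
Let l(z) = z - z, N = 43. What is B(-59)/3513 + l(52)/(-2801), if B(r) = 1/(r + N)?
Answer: -1/56208 ≈ -1.7791e-5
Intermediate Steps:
l(z) = 0
B(r) = 1/(43 + r) (B(r) = 1/(r + 43) = 1/(43 + r))
B(-59)/3513 + l(52)/(-2801) = 1/((43 - 59)*3513) + 0/(-2801) = (1/3513)/(-16) + 0*(-1/2801) = -1/16*1/3513 + 0 = -1/56208 + 0 = -1/56208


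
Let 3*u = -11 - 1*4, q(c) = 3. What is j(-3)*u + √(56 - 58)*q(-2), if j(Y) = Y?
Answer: 15 + 3*I*√2 ≈ 15.0 + 4.2426*I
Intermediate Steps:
u = -5 (u = (-11 - 1*4)/3 = (-11 - 4)/3 = (⅓)*(-15) = -5)
j(-3)*u + √(56 - 58)*q(-2) = -3*(-5) + √(56 - 58)*3 = 15 + √(-2)*3 = 15 + (I*√2)*3 = 15 + 3*I*√2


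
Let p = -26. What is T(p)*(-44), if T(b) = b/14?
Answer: 572/7 ≈ 81.714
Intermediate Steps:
T(b) = b/14 (T(b) = b*(1/14) = b/14)
T(p)*(-44) = ((1/14)*(-26))*(-44) = -13/7*(-44) = 572/7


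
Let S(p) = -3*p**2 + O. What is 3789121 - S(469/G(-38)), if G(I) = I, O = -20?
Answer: 5472179487/1444 ≈ 3.7896e+6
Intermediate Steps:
S(p) = -20 - 3*p**2 (S(p) = -3*p**2 - 20 = -20 - 3*p**2)
3789121 - S(469/G(-38)) = 3789121 - (-20 - 3*(469/(-38))**2) = 3789121 - (-20 - 3*(469*(-1/38))**2) = 3789121 - (-20 - 3*(-469/38)**2) = 3789121 - (-20 - 3*219961/1444) = 3789121 - (-20 - 659883/1444) = 3789121 - 1*(-688763/1444) = 3789121 + 688763/1444 = 5472179487/1444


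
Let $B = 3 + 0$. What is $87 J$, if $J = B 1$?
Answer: $261$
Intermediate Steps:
$B = 3$
$J = 3$ ($J = 3 \cdot 1 = 3$)
$87 J = 87 \cdot 3 = 261$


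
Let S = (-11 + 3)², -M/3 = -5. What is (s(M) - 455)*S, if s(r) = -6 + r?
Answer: -28544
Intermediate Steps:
M = 15 (M = -3*(-5) = 15)
S = 64 (S = (-8)² = 64)
(s(M) - 455)*S = ((-6 + 15) - 455)*64 = (9 - 455)*64 = -446*64 = -28544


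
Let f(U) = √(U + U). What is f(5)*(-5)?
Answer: -5*√10 ≈ -15.811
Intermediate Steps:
f(U) = √2*√U (f(U) = √(2*U) = √2*√U)
f(5)*(-5) = (√2*√5)*(-5) = √10*(-5) = -5*√10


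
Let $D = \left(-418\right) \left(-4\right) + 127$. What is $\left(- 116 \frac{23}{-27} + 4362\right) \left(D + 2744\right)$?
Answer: $\frac{547168006}{27} \approx 2.0265 \cdot 10^{7}$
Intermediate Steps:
$D = 1799$ ($D = 1672 + 127 = 1799$)
$\left(- 116 \frac{23}{-27} + 4362\right) \left(D + 2744\right) = \left(- 116 \frac{23}{-27} + 4362\right) \left(1799 + 2744\right) = \left(- 116 \cdot 23 \left(- \frac{1}{27}\right) + 4362\right) 4543 = \left(\left(-116\right) \left(- \frac{23}{27}\right) + 4362\right) 4543 = \left(\frac{2668}{27} + 4362\right) 4543 = \frac{120442}{27} \cdot 4543 = \frac{547168006}{27}$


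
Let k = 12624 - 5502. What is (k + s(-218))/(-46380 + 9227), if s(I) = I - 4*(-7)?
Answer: -6932/37153 ≈ -0.18658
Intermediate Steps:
s(I) = 28 + I (s(I) = I + 28 = 28 + I)
k = 7122
(k + s(-218))/(-46380 + 9227) = (7122 + (28 - 218))/(-46380 + 9227) = (7122 - 190)/(-37153) = 6932*(-1/37153) = -6932/37153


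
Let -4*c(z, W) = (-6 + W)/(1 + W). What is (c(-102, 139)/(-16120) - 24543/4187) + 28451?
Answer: 153591094421953/5399555200 ≈ 28445.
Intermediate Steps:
c(z, W) = -(-6 + W)/(4*(1 + W))
(c(-102, 139)/(-16120) - 24543/4187) + 28451 = (((6 - 1*139)/(4*(1 + 139)))/(-16120) - 24543/4187) + 28451 = (((¼)*(6 - 139)/140)*(-1/16120) - 24543*1/4187) + 28451 = (((¼)*(1/140)*(-133))*(-1/16120) - 24543/4187) + 28451 = (-19/80*(-1/16120) - 24543/4187) + 28451 = (19/1289600 - 24543/4187) + 28451 = -31650573247/5399555200 + 28451 = 153591094421953/5399555200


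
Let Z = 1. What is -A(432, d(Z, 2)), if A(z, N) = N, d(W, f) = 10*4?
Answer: -40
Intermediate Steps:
d(W, f) = 40
-A(432, d(Z, 2)) = -1*40 = -40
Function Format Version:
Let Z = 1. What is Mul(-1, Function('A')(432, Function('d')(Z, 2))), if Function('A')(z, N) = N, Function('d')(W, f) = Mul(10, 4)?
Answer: -40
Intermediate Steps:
Function('d')(W, f) = 40
Mul(-1, Function('A')(432, Function('d')(Z, 2))) = Mul(-1, 40) = -40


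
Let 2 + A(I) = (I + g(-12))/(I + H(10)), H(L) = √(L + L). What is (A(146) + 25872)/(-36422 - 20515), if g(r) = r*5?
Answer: -45911673/101044196 + 43*√5/303132588 ≈ -0.45437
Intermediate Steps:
g(r) = 5*r
H(L) = √2*√L (H(L) = √(2*L) = √2*√L)
A(I) = -2 + (-60 + I)/(I + 2*√5) (A(I) = -2 + (I + 5*(-12))/(I + √2*√10) = -2 + (I - 60)/(I + 2*√5) = -2 + (-60 + I)/(I + 2*√5))
(A(146) + 25872)/(-36422 - 20515) = ((-60 - 1*146 - 4*√5)/(146 + 2*√5) + 25872)/(-36422 - 20515) = ((-60 - 146 - 4*√5)/(146 + 2*√5) + 25872)/(-56937) = ((-206 - 4*√5)/(146 + 2*√5) + 25872)*(-1/56937) = (25872 + (-206 - 4*√5)/(146 + 2*√5))*(-1/56937) = -8624/18979 - (-206 - 4*√5)/(56937*(146 + 2*√5))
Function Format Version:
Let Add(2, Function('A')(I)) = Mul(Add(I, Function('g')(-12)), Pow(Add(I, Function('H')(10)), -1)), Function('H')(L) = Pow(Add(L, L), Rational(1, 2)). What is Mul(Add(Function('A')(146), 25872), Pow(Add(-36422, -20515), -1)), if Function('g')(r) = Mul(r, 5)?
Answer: Add(Rational(-45911673, 101044196), Mul(Rational(43, 303132588), Pow(5, Rational(1, 2)))) ≈ -0.45437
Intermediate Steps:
Function('g')(r) = Mul(5, r)
Function('H')(L) = Mul(Pow(2, Rational(1, 2)), Pow(L, Rational(1, 2))) (Function('H')(L) = Pow(Mul(2, L), Rational(1, 2)) = Mul(Pow(2, Rational(1, 2)), Pow(L, Rational(1, 2))))
Function('A')(I) = Add(-2, Mul(Pow(Add(I, Mul(2, Pow(5, Rational(1, 2)))), -1), Add(-60, I))) (Function('A')(I) = Add(-2, Mul(Add(I, Mul(5, -12)), Pow(Add(I, Mul(Pow(2, Rational(1, 2)), Pow(10, Rational(1, 2)))), -1))) = Add(-2, Mul(Add(I, -60), Pow(Add(I, Mul(2, Pow(5, Rational(1, 2)))), -1))) = Add(-2, Mul(Add(-60, I), Pow(Add(I, Mul(2, Pow(5, Rational(1, 2)))), -1))) = Add(-2, Mul(Pow(Add(I, Mul(2, Pow(5, Rational(1, 2)))), -1), Add(-60, I))))
Mul(Add(Function('A')(146), 25872), Pow(Add(-36422, -20515), -1)) = Mul(Add(Mul(Pow(Add(146, Mul(2, Pow(5, Rational(1, 2)))), -1), Add(-60, Mul(-1, 146), Mul(-4, Pow(5, Rational(1, 2))))), 25872), Pow(Add(-36422, -20515), -1)) = Mul(Add(Mul(Pow(Add(146, Mul(2, Pow(5, Rational(1, 2)))), -1), Add(-60, -146, Mul(-4, Pow(5, Rational(1, 2))))), 25872), Pow(-56937, -1)) = Mul(Add(Mul(Pow(Add(146, Mul(2, Pow(5, Rational(1, 2)))), -1), Add(-206, Mul(-4, Pow(5, Rational(1, 2))))), 25872), Rational(-1, 56937)) = Mul(Add(25872, Mul(Pow(Add(146, Mul(2, Pow(5, Rational(1, 2)))), -1), Add(-206, Mul(-4, Pow(5, Rational(1, 2)))))), Rational(-1, 56937)) = Add(Rational(-8624, 18979), Mul(Rational(-1, 56937), Pow(Add(146, Mul(2, Pow(5, Rational(1, 2)))), -1), Add(-206, Mul(-4, Pow(5, Rational(1, 2))))))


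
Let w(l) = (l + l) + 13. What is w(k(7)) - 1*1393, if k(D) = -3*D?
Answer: -1422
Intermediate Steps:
w(l) = 13 + 2*l (w(l) = 2*l + 13 = 13 + 2*l)
w(k(7)) - 1*1393 = (13 + 2*(-3*7)) - 1*1393 = (13 + 2*(-21)) - 1393 = (13 - 42) - 1393 = -29 - 1393 = -1422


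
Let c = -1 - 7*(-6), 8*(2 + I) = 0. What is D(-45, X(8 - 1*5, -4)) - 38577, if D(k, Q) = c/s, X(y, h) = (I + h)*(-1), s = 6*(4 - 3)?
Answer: -231421/6 ≈ -38570.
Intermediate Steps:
I = -2 (I = -2 + (⅛)*0 = -2 + 0 = -2)
s = 6 (s = 6*1 = 6)
c = 41 (c = -1 + 42 = 41)
X(y, h) = 2 - h (X(y, h) = (-2 + h)*(-1) = 2 - h)
D(k, Q) = 41/6
D(-45, X(8 - 1*5, -4)) - 38577 = 41/6 - 38577 = -231421/6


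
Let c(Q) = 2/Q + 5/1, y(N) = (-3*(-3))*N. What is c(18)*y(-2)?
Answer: -92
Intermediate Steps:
y(N) = 9*N
c(Q) = 5 + 2/Q (c(Q) = 2/Q + 5*1 = 2/Q + 5 = 5 + 2/Q)
c(18)*y(-2) = (5 + 2/18)*(9*(-2)) = (5 + 2*(1/18))*(-18) = (5 + ⅑)*(-18) = (46/9)*(-18) = -92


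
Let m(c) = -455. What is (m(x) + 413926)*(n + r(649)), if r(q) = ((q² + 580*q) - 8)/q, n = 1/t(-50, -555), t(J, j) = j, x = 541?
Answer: 183033095478586/360195 ≈ 5.0815e+8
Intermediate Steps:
n = -1/555 (n = 1/(-555) = -1/555 ≈ -0.0018018)
r(q) = (-8 + q² + 580*q)/q
(m(x) + 413926)*(n + r(649)) = (-455 + 413926)*(-1/555 + (580 + 649 - 8/649)) = 413471*(-1/555 + (580 + 649 - 8*1/649)) = 413471*(-1/555 + (580 + 649 - 8/649)) = 413471*(-1/555 + 797613/649) = 413471*(442674566/360195) = 183033095478586/360195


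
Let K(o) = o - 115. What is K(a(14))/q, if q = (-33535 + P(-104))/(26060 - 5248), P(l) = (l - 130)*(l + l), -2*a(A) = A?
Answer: -2539064/15137 ≈ -167.74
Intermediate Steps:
a(A) = -A/2
K(o) = -115 + o
P(l) = 2*l*(-130 + l) (P(l) = (-130 + l)*(2*l) = 2*l*(-130 + l))
q = 15137/20812 (q = (-33535 + 2*(-104)*(-130 - 104))/(26060 - 5248) = (-33535 + 2*(-104)*(-234))/20812 = (-33535 + 48672)*(1/20812) = 15137*(1/20812) = 15137/20812 ≈ 0.72732)
K(a(14))/q = (-115 - ½*14)/(15137/20812) = (-115 - 7)*(20812/15137) = -122*20812/15137 = -2539064/15137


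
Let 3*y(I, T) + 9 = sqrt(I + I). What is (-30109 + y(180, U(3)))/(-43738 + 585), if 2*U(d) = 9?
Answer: 30112/43153 - 2*sqrt(10)/43153 ≈ 0.69765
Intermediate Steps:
U(d) = 9/2 (U(d) = (1/2)*9 = 9/2)
y(I, T) = -3 + sqrt(2)*sqrt(I)/3 (y(I, T) = -3 + sqrt(I + I)/3 = -3 + sqrt(2*I)/3 = -3 + (sqrt(2)*sqrt(I))/3 = -3 + sqrt(2)*sqrt(I)/3)
(-30109 + y(180, U(3)))/(-43738 + 585) = (-30109 + (-3 + sqrt(2)*sqrt(180)/3))/(-43738 + 585) = (-30109 + (-3 + sqrt(2)*(6*sqrt(5))/3))/(-43153) = (-30109 + (-3 + 2*sqrt(10)))*(-1/43153) = (-30112 + 2*sqrt(10))*(-1/43153) = 30112/43153 - 2*sqrt(10)/43153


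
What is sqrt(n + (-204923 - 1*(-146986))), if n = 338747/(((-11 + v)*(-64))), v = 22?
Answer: I*sqrt(452390345)/88 ≈ 241.7*I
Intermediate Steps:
n = -338747/704 (n = 338747/(((-11 + 22)*(-64))) = 338747/((11*(-64))) = 338747/(-704) = 338747*(-1/704) = -338747/704 ≈ -481.17)
sqrt(n + (-204923 - 1*(-146986))) = sqrt(-338747/704 + (-204923 - 1*(-146986))) = sqrt(-338747/704 + (-204923 + 146986)) = sqrt(-338747/704 - 57937) = sqrt(-41126395/704) = I*sqrt(452390345)/88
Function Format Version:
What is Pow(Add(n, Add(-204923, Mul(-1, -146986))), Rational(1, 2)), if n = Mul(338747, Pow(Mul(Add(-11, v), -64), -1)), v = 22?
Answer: Mul(Rational(1, 88), I, Pow(452390345, Rational(1, 2))) ≈ Mul(241.70, I)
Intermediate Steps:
n = Rational(-338747, 704) (n = Mul(338747, Pow(Mul(Add(-11, 22), -64), -1)) = Mul(338747, Pow(Mul(11, -64), -1)) = Mul(338747, Pow(-704, -1)) = Mul(338747, Rational(-1, 704)) = Rational(-338747, 704) ≈ -481.17)
Pow(Add(n, Add(-204923, Mul(-1, -146986))), Rational(1, 2)) = Pow(Add(Rational(-338747, 704), Add(-204923, Mul(-1, -146986))), Rational(1, 2)) = Pow(Add(Rational(-338747, 704), Add(-204923, 146986)), Rational(1, 2)) = Pow(Add(Rational(-338747, 704), -57937), Rational(1, 2)) = Pow(Rational(-41126395, 704), Rational(1, 2)) = Mul(Rational(1, 88), I, Pow(452390345, Rational(1, 2)))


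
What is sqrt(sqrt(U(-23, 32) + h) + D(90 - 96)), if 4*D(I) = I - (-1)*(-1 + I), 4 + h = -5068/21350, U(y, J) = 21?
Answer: sqrt(-1209325 + 1220*sqrt(1559343))/610 ≈ 0.91881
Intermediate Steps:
h = -6462/1525 (h = -4 - 5068/21350 = -4 - 5068*1/21350 = -4 - 362/1525 = -6462/1525 ≈ -4.2374)
D(I) = -1/4 + I/2 (D(I) = (I - (-1)*(-1 + I))/4 = (I - (1 - I))/4 = (I + (-1 + I))/4 = (-1 + 2*I)/4 = -1/4 + I/2)
sqrt(sqrt(U(-23, 32) + h) + D(90 - 96)) = sqrt(sqrt(21 - 6462/1525) + (-1/4 + (90 - 96)/2)) = sqrt(sqrt(25563/1525) + (-1/4 + (1/2)*(-6))) = sqrt(sqrt(1559343)/305 + (-1/4 - 3)) = sqrt(sqrt(1559343)/305 - 13/4) = sqrt(-13/4 + sqrt(1559343)/305)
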